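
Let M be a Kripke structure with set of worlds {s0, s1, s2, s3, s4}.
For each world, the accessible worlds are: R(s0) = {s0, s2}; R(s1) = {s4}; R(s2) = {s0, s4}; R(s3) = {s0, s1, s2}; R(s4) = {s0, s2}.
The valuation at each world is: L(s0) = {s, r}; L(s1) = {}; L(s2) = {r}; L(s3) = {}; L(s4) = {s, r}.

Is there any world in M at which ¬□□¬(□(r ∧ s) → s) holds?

Yes

Recall that □ψ holds at a world iff ψ holds at every accessible world, and ◇ψ holds iff ψ holds at some accessible world.
Let φ = ¬□□¬(□(r ∧ s) → s). Evaluate φ at each world:
  s0 (successors {s0, s2}): φ is true.
  s1 (successors {s4}): φ is true.
  s2 (successors {s0, s4}): φ is true.
  s3 (successors {s0, s1, s2}): φ is true.
  s4 (successors {s0, s2}): φ is true.
Detail at s0 (witness):
  At s0: □□¬(□(r ∧ s) → s) is false, so ¬□□¬(□(r ∧ s) → s) is true.
    At s0: □□¬(□(r ∧ s) → s) requires □¬(□(r ∧ s) → s) at every successor {s0, s2}.
      □¬(□(r ∧ s) → s) fails at s0, so □□¬(□(r ∧ s) → s) is false at s0.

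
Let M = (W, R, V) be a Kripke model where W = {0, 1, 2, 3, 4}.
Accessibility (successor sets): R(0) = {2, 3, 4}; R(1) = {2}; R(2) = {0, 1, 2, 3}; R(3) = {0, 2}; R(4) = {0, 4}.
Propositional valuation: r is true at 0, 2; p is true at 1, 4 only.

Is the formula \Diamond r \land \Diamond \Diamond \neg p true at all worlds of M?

Let φ = \Diamond r \land \Diamond \Diamond \neg p. Evaluate φ at each world:
  0 (successors {2, 3, 4}): φ is true.
  1 (successors {2}): φ is true.
  2 (successors {0, 1, 2, 3}): φ is true.
  3 (successors {0, 2}): φ is true.
  4 (successors {0, 4}): φ is true.
For instance, at 1:
  At 1: \Diamond r is true, \Diamond \Diamond \neg p is true, so \Diamond r \land \Diamond \Diamond \neg p is true.
    At 1: \Diamond r requires r at some successor in {2}.
      r holds at 2, so \Diamond r is true at 1.
    At 1: \Diamond \Diamond \neg p requires \Diamond \neg p at some successor in {2}.
      \Diamond \neg p holds at 2, so \Diamond \Diamond \neg p is true at 1.

Yes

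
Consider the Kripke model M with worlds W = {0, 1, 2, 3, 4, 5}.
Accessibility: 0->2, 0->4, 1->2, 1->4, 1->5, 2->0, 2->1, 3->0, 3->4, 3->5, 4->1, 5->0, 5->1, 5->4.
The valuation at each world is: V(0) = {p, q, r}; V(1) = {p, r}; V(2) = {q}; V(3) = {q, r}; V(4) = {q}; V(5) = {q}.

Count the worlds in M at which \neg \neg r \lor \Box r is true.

Let φ = \neg \neg r \lor \Box r. Evaluate φ at each world:
  0 (successors {2, 4}): φ is true.
  1 (successors {2, 4, 5}): φ is true.
  2 (successors {0, 1}): φ is true.
  3 (successors {0, 4, 5}): φ is true.
  4 (successors {1}): φ is true.
  5 (successors {0, 1, 4}): φ is false.
For instance, at 1:
  At 1: \neg \neg r is true, \Box r is false, so \neg \neg r \lor \Box r is true.
    At 1: \Box r requires r at every successor {2, 4, 5}.
      r fails at 2, so \Box r is false at 1.
Satisfying worlds: {0, 1, 2, 3, 4}

5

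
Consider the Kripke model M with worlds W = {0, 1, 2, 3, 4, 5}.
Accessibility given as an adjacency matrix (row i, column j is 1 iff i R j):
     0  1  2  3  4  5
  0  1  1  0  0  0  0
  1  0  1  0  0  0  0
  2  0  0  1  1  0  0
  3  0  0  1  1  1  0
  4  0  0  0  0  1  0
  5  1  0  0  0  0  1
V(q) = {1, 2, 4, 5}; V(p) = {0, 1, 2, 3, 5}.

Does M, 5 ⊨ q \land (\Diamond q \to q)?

At 5: q is true, \Diamond q \to q is true, so q \land (\Diamond q \to q) is true.
  At 5: \Diamond q is true, q is true, so \Diamond q \to q is true.
    At 5: \Diamond q requires q at some successor in {0, 5}.
      q holds at 5, so \Diamond q is true at 5.

Yes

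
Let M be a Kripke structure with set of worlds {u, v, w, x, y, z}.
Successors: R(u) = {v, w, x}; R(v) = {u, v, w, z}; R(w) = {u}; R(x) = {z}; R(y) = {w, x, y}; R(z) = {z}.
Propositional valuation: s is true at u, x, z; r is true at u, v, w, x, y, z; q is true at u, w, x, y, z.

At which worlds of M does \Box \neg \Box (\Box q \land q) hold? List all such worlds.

Recall that \Box ψ holds at a world iff ψ holds at every accessible world, and \Diamond ψ holds iff ψ holds at some accessible world.
Let φ = \Box \neg \Box (\Box q \land q). Evaluate φ at each world:
  u (successors {v, w, x}): φ is false.
  v (successors {u, v, w, z}): φ is false.
  w (successors {u}): φ is true.
  x (successors {z}): φ is false.
  y (successors {w, x, y}): φ is false.
  z (successors {z}): φ is false.
For instance, at u:
  At u: \Box \neg \Box (\Box q \land q) requires \neg \Box (\Box q \land q) at every successor {v, w, x}.
    \neg \Box (\Box q \land q) fails at x, so \Box \neg \Box (\Box q \land q) is false at u.
      At x: \Box (\Box q \land q) is true, so \neg \Box (\Box q \land q) is false.
Satisfying worlds: {w}

w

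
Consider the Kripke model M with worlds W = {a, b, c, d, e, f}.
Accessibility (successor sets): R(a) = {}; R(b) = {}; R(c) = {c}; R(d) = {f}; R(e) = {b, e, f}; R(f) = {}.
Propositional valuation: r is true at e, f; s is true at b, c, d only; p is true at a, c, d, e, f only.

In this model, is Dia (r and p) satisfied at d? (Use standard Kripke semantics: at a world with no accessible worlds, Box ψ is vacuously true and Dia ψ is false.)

At d: Dia (r and p) requires r and p at some successor in {f}.
  r and p holds at f, so Dia (r and p) is true at d.

Yes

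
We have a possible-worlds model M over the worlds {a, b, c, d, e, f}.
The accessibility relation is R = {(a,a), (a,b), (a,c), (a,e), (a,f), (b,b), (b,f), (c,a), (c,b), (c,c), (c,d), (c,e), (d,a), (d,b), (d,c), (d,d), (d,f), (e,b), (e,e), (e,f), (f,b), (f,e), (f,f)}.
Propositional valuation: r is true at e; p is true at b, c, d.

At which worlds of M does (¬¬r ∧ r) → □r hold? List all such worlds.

a, b, c, d, f

Let φ = (¬¬r ∧ r) → □r. Evaluate φ at each world:
  a (successors {a, b, c, e, f}): φ is true.
  b (successors {b, f}): φ is true.
  c (successors {a, b, c, d, e}): φ is true.
  d (successors {a, b, c, d, f}): φ is true.
  e (successors {b, e, f}): φ is false.
  f (successors {b, e, f}): φ is true.
For instance, at a:
  At a: ¬¬r ∧ r is false, □r is false, so (¬¬r ∧ r) → □r is true.
    At a: □r requires r at every successor {a, b, c, e, f}.
      r fails at a, so □r is false at a.
Satisfying worlds: {a, b, c, d, f}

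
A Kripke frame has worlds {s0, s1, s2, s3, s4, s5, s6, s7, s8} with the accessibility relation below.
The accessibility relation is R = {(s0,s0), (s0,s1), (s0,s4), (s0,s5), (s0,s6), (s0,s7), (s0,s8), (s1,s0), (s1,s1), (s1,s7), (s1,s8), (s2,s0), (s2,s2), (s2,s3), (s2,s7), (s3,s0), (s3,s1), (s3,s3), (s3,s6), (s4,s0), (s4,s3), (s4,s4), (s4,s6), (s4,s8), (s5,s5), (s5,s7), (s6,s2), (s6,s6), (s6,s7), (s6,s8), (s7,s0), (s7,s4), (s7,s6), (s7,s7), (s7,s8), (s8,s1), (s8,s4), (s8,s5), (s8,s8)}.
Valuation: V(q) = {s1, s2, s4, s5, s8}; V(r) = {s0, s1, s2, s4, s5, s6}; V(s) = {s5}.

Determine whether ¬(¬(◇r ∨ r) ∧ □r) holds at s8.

Recall that □ψ holds at a world iff ψ holds at every accessible world, and ◇ψ holds iff ψ holds at some accessible world.
At s8: ¬(◇r ∨ r) ∧ □r is false, so ¬(¬(◇r ∨ r) ∧ □r) is true.
  At s8: ¬(◇r ∨ r) is false, □r is false, so ¬(◇r ∨ r) ∧ □r is false.
    At s8: ◇r ∨ r is true, so ¬(◇r ∨ r) is false.
      At s8: ◇r is true, r is false, so ◇r ∨ r is true.
    At s8: □r requires r at every successor {s1, s4, s5, s8}.
      r fails at s8, so □r is false at s8.

Yes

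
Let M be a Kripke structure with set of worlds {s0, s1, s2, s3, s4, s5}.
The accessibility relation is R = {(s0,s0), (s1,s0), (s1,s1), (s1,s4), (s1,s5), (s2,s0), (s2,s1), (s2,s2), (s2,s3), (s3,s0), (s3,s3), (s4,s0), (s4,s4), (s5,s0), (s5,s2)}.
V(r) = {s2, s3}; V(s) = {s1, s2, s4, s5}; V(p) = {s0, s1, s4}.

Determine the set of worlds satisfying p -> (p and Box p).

s0, s2, s3, s4, s5

Let φ = p -> (p and Box p). Evaluate φ at each world:
  s0 (successors {s0}): φ is true.
  s1 (successors {s0, s1, s4, s5}): φ is false.
  s2 (successors {s0, s1, s2, s3}): φ is true.
  s3 (successors {s0, s3}): φ is true.
  s4 (successors {s0, s4}): φ is true.
  s5 (successors {s0, s2}): φ is true.
For instance, at s3:
  At s3: p is false, p and Box p is false, so p -> (p and Box p) is true.
    At s3: p is false, Box p is false, so p and Box p is false.
      At s3: Box p requires p at every successor {s0, s3}.
        p fails at s3, so Box p is false at s3.
Satisfying worlds: {s0, s2, s3, s4, s5}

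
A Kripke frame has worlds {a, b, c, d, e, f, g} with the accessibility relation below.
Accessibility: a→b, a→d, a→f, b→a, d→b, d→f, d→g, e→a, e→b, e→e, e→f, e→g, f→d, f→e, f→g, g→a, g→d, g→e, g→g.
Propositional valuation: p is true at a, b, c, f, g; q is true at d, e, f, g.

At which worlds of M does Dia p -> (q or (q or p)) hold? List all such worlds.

Let φ = Dia p -> (q or (q or p)). Evaluate φ at each world:
  a (successors {b, d, f}): φ is true.
  b (successors {a}): φ is true.
  c (successors ∅): φ is true.
  d (successors {b, f, g}): φ is true.
  e (successors {a, b, e, f, g}): φ is true.
  f (successors {d, e, g}): φ is true.
  g (successors {a, d, e, g}): φ is true.
For instance, at g:
  At g: Dia p is true, q or (q or p) is true, so Dia p -> (q or (q or p)) is true.
    At g: Dia p requires p at some successor in {a, d, e, g}.
      p holds at a, so Dia p is true at g.
Satisfying worlds: {a, b, c, d, e, f, g}

a, b, c, d, e, f, g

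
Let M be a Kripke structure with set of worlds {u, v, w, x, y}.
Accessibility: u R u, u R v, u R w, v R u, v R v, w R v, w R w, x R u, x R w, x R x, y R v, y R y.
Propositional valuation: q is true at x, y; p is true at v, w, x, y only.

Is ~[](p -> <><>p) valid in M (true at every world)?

Let φ = ~[](p -> <><>p). Evaluate φ at each world:
  u (successors {u, v, w}): φ is false.
  v (successors {u, v}): φ is false.
  w (successors {v, w}): φ is false.
  x (successors {u, w, x}): φ is false.
  y (successors {v, y}): φ is false.
Detail at u (counterexample):
  At u: [](p -> <><>p) is true, so ~[](p -> <><>p) is false.
    At u: [](p -> <><>p) requires p -> <><>p at every successor {u, v, w}.
      At u: p -> <><>p is true.
      At v: p -> <><>p is true.
      At w: p -> <><>p is true.
    So [](p -> <><>p) is true at u.

No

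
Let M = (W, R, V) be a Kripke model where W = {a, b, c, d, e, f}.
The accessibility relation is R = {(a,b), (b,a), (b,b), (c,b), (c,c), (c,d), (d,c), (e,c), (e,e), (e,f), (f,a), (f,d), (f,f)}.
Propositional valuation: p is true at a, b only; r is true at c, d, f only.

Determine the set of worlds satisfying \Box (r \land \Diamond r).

Recall that \Box ψ holds at a world iff ψ holds at every accessible world, and \Diamond ψ holds iff ψ holds at some accessible world.
Let φ = \Box (r \land \Diamond r). Evaluate φ at each world:
  a (successors {b}): φ is false.
  b (successors {a, b}): φ is false.
  c (successors {b, c, d}): φ is false.
  d (successors {c}): φ is true.
  e (successors {c, e, f}): φ is false.
  f (successors {a, d, f}): φ is false.
For instance, at b:
  At b: \Box (r \land \Diamond r) requires r \land \Diamond r at every successor {a, b}.
    r \land \Diamond r fails at a, so \Box (r \land \Diamond r) is false at b.
      At a: r is false, \Diamond r is false, so r \land \Diamond r is false.
Satisfying worlds: {d}

d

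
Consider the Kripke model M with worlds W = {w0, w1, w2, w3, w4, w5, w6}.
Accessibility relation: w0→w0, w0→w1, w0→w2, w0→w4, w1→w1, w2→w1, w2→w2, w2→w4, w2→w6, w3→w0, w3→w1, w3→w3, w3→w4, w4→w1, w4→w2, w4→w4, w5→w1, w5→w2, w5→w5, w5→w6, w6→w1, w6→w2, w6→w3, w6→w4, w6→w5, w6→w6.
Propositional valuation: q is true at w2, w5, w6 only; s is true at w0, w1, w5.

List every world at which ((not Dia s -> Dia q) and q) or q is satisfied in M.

Let φ = ((not Dia s -> Dia q) and q) or q. Evaluate φ at each world:
  w0 (successors {w0, w1, w2, w4}): φ is false.
  w1 (successors {w1}): φ is false.
  w2 (successors {w1, w2, w4, w6}): φ is true.
  w3 (successors {w0, w1, w3, w4}): φ is false.
  w4 (successors {w1, w2, w4}): φ is false.
  w5 (successors {w1, w2, w5, w6}): φ is true.
  w6 (successors {w1, w2, w3, w4, w5, w6}): φ is true.
For instance, at w0:
  At w0: (not Dia s -> Dia q) and q is false, q is false, so ((not Dia s -> Dia q) and q) or q is false.
    At w0: not Dia s -> Dia q is true, q is false, so (not Dia s -> Dia q) and q is false.
      At w0: not Dia s is false, Dia q is true, so not Dia s -> Dia q is true.
Satisfying worlds: {w2, w5, w6}

w2, w5, w6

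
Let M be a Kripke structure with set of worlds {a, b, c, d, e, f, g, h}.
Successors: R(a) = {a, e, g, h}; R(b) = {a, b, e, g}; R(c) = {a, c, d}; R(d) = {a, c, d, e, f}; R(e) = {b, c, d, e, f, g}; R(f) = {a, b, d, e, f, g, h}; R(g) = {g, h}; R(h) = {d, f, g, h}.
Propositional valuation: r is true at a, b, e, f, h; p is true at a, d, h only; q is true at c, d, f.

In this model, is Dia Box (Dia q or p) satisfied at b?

No

At b: Dia Box (Dia q or p) requires Box (Dia q or p) at some successor in {a, b, e, g}.
  At a: Box (Dia q or p) is false.
  At b: Box (Dia q or p) is false.
  At e: Box (Dia q or p) is false.
  At g: Box (Dia q or p) is false.
So Dia Box (Dia q or p) is false at b.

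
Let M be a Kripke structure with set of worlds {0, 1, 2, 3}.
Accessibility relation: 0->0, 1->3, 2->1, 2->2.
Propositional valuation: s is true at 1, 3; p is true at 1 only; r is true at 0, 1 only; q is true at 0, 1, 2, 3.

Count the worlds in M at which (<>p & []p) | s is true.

Let φ = (<>p & []p) | s. Evaluate φ at each world:
  0 (successors {0}): φ is false.
  1 (successors {3}): φ is true.
  2 (successors {1, 2}): φ is false.
  3 (successors ∅): φ is true.
For instance, at 1:
  At 1: <>p & []p is false, s is true, so (<>p & []p) | s is true.
    At 1: <>p is false, []p is false, so <>p & []p is false.
      At 1: <>p requires p at some successor in {3}.
        At 3: p is false.
      So <>p is false at 1.
      At 1: []p requires p at every successor {3}.
        p fails at 3, so []p is false at 1.
Satisfying worlds: {1, 3}

2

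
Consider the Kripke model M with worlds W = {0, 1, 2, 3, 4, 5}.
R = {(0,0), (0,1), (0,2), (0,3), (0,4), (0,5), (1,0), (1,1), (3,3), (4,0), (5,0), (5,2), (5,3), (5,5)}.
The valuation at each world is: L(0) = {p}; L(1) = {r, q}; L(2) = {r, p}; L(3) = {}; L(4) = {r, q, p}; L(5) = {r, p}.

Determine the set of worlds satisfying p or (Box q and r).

Let φ = p or (Box q and r). Evaluate φ at each world:
  0 (successors {0, 1, 2, 3, 4, 5}): φ is true.
  1 (successors {0, 1}): φ is false.
  2 (successors ∅): φ is true.
  3 (successors {3}): φ is false.
  4 (successors {0}): φ is true.
  5 (successors {0, 2, 3, 5}): φ is true.
For instance, at 1:
  At 1: p is false, Box q and r is false, so p or (Box q and r) is false.
    At 1: Box q is false, r is true, so Box q and r is false.
      At 1: Box q requires q at every successor {0, 1}.
        q fails at 0, so Box q is false at 1.
Satisfying worlds: {0, 2, 4, 5}

0, 2, 4, 5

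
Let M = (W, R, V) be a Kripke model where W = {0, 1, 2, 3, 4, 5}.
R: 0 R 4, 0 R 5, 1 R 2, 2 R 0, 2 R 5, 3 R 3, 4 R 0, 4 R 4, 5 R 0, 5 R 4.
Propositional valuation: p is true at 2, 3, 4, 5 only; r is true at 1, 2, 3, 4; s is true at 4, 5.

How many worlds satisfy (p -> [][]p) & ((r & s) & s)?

Let φ = (p -> [][]p) & ((r & s) & s). Evaluate φ at each world:
  0 (successors {4, 5}): φ is false.
  1 (successors {2}): φ is false.
  2 (successors {0, 5}): φ is false.
  3 (successors {3}): φ is false.
  4 (successors {0, 4}): φ is false.
  5 (successors {0, 4}): φ is false.
For instance, at 5:
  At 5: p -> [][]p is false, (r & s) & s is false, so (p -> [][]p) & ((r & s) & s) is false.
    At 5: p is true, [][]p is false, so p -> [][]p is false.
      At 5: [][]p requires []p at every successor {0, 4}.
        []p fails at 4, so [][]p is false at 5.
Satisfying worlds: none.

0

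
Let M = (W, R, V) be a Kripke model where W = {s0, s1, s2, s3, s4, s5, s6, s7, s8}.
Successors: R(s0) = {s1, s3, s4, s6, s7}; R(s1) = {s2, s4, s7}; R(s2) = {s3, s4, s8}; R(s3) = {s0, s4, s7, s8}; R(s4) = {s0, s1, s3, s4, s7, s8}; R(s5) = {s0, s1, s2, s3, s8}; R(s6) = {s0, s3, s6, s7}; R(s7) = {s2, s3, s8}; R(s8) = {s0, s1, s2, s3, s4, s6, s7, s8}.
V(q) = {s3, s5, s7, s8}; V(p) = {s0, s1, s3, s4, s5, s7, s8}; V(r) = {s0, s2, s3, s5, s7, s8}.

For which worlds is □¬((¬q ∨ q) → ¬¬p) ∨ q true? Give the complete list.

Recall that □ψ holds at a world iff ψ holds at every accessible world, and ◇ψ holds iff ψ holds at some accessible world.
Let φ = □¬((¬q ∨ q) → ¬¬p) ∨ q. Evaluate φ at each world:
  s0 (successors {s1, s3, s4, s6, s7}): φ is false.
  s1 (successors {s2, s4, s7}): φ is false.
  s2 (successors {s3, s4, s8}): φ is false.
  s3 (successors {s0, s4, s7, s8}): φ is true.
  s4 (successors {s0, s1, s3, s4, s7, s8}): φ is false.
  s5 (successors {s0, s1, s2, s3, s8}): φ is true.
  s6 (successors {s0, s3, s6, s7}): φ is false.
  s7 (successors {s2, s3, s8}): φ is true.
  s8 (successors {s0, s1, s2, s3, s4, s6, s7, s8}): φ is true.
For instance, at s0:
  At s0: □¬((¬q ∨ q) → ¬¬p) is false, q is false, so □¬((¬q ∨ q) → ¬¬p) ∨ q is false.
    At s0: □¬((¬q ∨ q) → ¬¬p) requires ¬((¬q ∨ q) → ¬¬p) at every successor {s1, s3, s4, s6, s7}.
      ¬((¬q ∨ q) → ¬¬p) fails at s1, so □¬((¬q ∨ q) → ¬¬p) is false at s0.
Satisfying worlds: {s3, s5, s7, s8}

s3, s5, s7, s8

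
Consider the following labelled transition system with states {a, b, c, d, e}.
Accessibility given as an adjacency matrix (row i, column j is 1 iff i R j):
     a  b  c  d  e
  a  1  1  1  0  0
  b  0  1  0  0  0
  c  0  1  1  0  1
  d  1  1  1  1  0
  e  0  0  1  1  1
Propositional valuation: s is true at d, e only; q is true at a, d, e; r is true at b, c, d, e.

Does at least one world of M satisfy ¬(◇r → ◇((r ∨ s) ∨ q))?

Recall that ◇ψ holds at a world iff ψ holds at some accessible world.
Let φ = ¬(◇r → ◇((r ∨ s) ∨ q)). Evaluate φ at each world:
  a (successors {a, b, c}): φ is false.
  b (successors {b}): φ is false.
  c (successors {b, c, e}): φ is false.
  d (successors {a, b, c, d}): φ is false.
  e (successors {c, d, e}): φ is false.
For instance, at c:
  At c: ◇r → ◇((r ∨ s) ∨ q) is true, so ¬(◇r → ◇((r ∨ s) ∨ q)) is false.
    At c: ◇r is true, ◇((r ∨ s) ∨ q) is true, so ◇r → ◇((r ∨ s) ∨ q) is true.
      At c: ◇r requires r at some successor in {b, c, e}.
        r holds at b, so ◇r is true at c.
      At c: ◇((r ∨ s) ∨ q) requires (r ∨ s) ∨ q at some successor in {b, c, e}.
        (r ∨ s) ∨ q holds at b, so ◇((r ∨ s) ∨ q) is true at c.

No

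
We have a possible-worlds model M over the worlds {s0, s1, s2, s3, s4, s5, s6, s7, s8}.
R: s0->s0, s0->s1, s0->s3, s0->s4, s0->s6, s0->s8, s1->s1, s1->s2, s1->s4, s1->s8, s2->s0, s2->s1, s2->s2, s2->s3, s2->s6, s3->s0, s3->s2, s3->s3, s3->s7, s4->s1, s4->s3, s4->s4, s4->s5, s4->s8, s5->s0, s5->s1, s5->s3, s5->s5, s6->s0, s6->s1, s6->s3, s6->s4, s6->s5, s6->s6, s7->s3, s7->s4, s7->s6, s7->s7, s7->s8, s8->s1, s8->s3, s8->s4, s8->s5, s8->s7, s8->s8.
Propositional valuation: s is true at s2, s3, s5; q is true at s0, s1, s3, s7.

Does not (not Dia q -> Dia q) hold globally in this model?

Recall that Dia ψ holds at a world iff ψ holds at some accessible world.
Let φ = not (not Dia q -> Dia q). Evaluate φ at each world:
  s0 (successors {s0, s1, s3, s4, s6, s8}): φ is false.
  s1 (successors {s1, s2, s4, s8}): φ is false.
  s2 (successors {s0, s1, s2, s3, s6}): φ is false.
  s3 (successors {s0, s2, s3, s7}): φ is false.
  s4 (successors {s1, s3, s4, s5, s8}): φ is false.
  s5 (successors {s0, s1, s3, s5}): φ is false.
  s6 (successors {s0, s1, s3, s4, s5, s6}): φ is false.
  s7 (successors {s3, s4, s6, s7, s8}): φ is false.
  s8 (successors {s1, s3, s4, s5, s7, s8}): φ is false.
Detail at s0 (counterexample):
  At s0: not Dia q -> Dia q is true, so not (not Dia q -> Dia q) is false.
    At s0: not Dia q is false, Dia q is true, so not Dia q -> Dia q is true.
      At s0: Dia q is true, so not Dia q is false.
      At s0: Dia q requires q at some successor in {s0, s1, s3, s4, s6, s8}.
        q holds at s0, so Dia q is true at s0.

No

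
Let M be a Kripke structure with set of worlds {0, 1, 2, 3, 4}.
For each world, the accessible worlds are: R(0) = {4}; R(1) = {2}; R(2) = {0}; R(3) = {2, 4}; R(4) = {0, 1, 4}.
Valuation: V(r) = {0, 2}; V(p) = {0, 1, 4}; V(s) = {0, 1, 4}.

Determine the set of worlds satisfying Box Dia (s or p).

0, 1, 2, 3

Recall that Box ψ holds at a world iff ψ holds at every accessible world, and Dia ψ holds iff ψ holds at some accessible world.
Let φ = Box Dia (s or p). Evaluate φ at each world:
  0 (successors {4}): φ is true.
  1 (successors {2}): φ is true.
  2 (successors {0}): φ is true.
  3 (successors {2, 4}): φ is true.
  4 (successors {0, 1, 4}): φ is false.
For instance, at 4:
  At 4: Box Dia (s or p) requires Dia (s or p) at every successor {0, 1, 4}.
    Dia (s or p) fails at 1, so Box Dia (s or p) is false at 4.
      At 1: Dia (s or p) requires s or p at some successor in {2}.
        At 2: s or p is false.
      So Dia (s or p) is false at 1.
Satisfying worlds: {0, 1, 2, 3}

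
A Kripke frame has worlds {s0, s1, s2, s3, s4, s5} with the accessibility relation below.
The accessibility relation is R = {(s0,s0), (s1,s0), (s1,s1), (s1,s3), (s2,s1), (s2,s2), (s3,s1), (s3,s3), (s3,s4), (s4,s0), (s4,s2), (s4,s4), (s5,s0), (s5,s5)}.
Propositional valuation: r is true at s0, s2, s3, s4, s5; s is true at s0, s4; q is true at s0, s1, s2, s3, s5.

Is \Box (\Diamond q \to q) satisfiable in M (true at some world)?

Yes

Let φ = \Box (\Diamond q \to q). Evaluate φ at each world:
  s0 (successors {s0}): φ is true.
  s1 (successors {s0, s1, s3}): φ is true.
  s2 (successors {s1, s2}): φ is true.
  s3 (successors {s1, s3, s4}): φ is false.
  s4 (successors {s0, s2, s4}): φ is false.
  s5 (successors {s0, s5}): φ is true.
Detail at s0 (witness):
  At s0: \Box (\Diamond q \to q) requires \Diamond q \to q at every successor {s0}.
      At s0: \Diamond q is true, q is true, so \Diamond q \to q is true.
  So \Box (\Diamond q \to q) is true at s0.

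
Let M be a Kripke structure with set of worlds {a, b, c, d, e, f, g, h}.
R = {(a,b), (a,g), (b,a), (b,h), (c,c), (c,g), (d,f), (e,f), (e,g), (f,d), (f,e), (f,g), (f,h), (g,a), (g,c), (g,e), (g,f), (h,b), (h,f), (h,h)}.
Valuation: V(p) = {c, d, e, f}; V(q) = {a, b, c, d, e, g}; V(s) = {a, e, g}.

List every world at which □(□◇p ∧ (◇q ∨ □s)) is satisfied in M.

Let φ = □(□◇p ∧ (◇q ∨ □s)). Evaluate φ at each world:
  a (successors {b, g}): φ is false.
  b (successors {a, h}): φ is false.
  c (successors {c, g}): φ is false.
  d (successors {f}): φ is true.
  e (successors {f, g}): φ is false.
  f (successors {d, e, g, h}): φ is false.
  g (successors {a, c, e, f}): φ is false.
  h (successors {b, f, h}): φ is false.
For instance, at d:
  At d: □(□◇p ∧ (◇q ∨ □s)) requires □◇p ∧ (◇q ∨ □s) at every successor {f}.
      At f: □◇p is true, ◇q ∨ □s is true, so □◇p ∧ (◇q ∨ □s) is true.
  So □(□◇p ∧ (◇q ∨ □s)) is true at d.
Satisfying worlds: {d}

d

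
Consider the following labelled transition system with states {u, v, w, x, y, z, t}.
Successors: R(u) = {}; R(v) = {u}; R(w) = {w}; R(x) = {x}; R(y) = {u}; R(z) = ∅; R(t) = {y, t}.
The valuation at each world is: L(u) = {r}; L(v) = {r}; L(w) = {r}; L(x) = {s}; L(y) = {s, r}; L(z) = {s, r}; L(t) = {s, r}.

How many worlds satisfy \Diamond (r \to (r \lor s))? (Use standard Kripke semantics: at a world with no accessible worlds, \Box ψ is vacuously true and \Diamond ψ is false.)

5

Let φ = \Diamond (r \to (r \lor s)). Evaluate φ at each world:
  u (successors ∅): φ is false.
  v (successors {u}): φ is true.
  w (successors {w}): φ is true.
  x (successors {x}): φ is true.
  y (successors {u}): φ is true.
  z (successors ∅): φ is false.
  t (successors {y, t}): φ is true.
For instance, at x:
  At x: \Diamond (r \to (r \lor s)) requires r \to (r \lor s) at some successor in {x}.
    r \to (r \lor s) holds at x, so \Diamond (r \to (r \lor s)) is true at x.
Satisfying worlds: {v, w, x, y, t}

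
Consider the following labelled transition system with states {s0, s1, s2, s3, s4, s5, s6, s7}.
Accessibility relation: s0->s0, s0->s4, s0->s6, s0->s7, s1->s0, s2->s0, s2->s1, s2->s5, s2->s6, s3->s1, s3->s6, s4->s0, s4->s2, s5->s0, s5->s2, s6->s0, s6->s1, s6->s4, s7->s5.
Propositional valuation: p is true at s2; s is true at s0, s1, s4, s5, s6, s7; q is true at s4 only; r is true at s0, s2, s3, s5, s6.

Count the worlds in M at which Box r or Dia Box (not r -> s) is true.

Recall that Box ψ holds at a world iff ψ holds at every accessible world, and Dia ψ holds iff ψ holds at some accessible world.
Let φ = Box r or Dia Box (not r -> s). Evaluate φ at each world:
  s0 (successors {s0, s4, s6, s7}): φ is true.
  s1 (successors {s0}): φ is true.
  s2 (successors {s0, s1, s5, s6}): φ is true.
  s3 (successors {s1, s6}): φ is true.
  s4 (successors {s0, s2}): φ is true.
  s5 (successors {s0, s2}): φ is true.
  s6 (successors {s0, s1, s4}): φ is true.
  s7 (successors {s5}): φ is true.
For instance, at s2:
  At s2: Box r is false, Dia Box (not r -> s) is true, so Box r or Dia Box (not r -> s) is true.
    At s2: Box r requires r at every successor {s0, s1, s5, s6}.
      r fails at s1, so Box r is false at s2.
    At s2: Dia Box (not r -> s) requires Box (not r -> s) at some successor in {s0, s1, s5, s6}.
      Box (not r -> s) holds at s0, so Dia Box (not r -> s) is true at s2.
Satisfying worlds: {s0, s1, s2, s3, s4, s5, s6, s7}

8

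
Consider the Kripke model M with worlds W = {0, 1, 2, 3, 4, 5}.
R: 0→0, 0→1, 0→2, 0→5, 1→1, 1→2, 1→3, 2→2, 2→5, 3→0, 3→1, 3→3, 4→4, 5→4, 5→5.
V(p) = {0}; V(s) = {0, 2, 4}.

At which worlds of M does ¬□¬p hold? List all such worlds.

0, 3

Recall that □ψ holds at a world iff ψ holds at every accessible world, and ◇ψ holds iff ψ holds at some accessible world.
Let φ = ¬□¬p. Evaluate φ at each world:
  0 (successors {0, 1, 2, 5}): φ is true.
  1 (successors {1, 2, 3}): φ is false.
  2 (successors {2, 5}): φ is false.
  3 (successors {0, 1, 3}): φ is true.
  4 (successors {4}): φ is false.
  5 (successors {4, 5}): φ is false.
For instance, at 4:
  At 4: □¬p is true, so ¬□¬p is false.
    At 4: □¬p requires ¬p at every successor {4}.
      At 4: ¬p is true.
    So □¬p is true at 4.
Satisfying worlds: {0, 3}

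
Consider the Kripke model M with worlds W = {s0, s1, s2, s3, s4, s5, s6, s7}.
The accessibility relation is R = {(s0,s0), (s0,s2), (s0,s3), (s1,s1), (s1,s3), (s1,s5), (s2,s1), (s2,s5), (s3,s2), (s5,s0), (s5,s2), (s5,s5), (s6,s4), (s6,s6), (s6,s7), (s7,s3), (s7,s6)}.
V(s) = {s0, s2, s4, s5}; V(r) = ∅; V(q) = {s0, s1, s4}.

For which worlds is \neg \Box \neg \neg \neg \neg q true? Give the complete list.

Let φ = \neg \Box \neg \neg \neg \neg q. Evaluate φ at each world:
  s0 (successors {s0, s2, s3}): φ is true.
  s1 (successors {s1, s3, s5}): φ is true.
  s2 (successors {s1, s5}): φ is true.
  s3 (successors {s2}): φ is true.
  s4 (successors ∅): φ is false.
  s5 (successors {s0, s2, s5}): φ is true.
  s6 (successors {s4, s6, s7}): φ is true.
  s7 (successors {s3, s6}): φ is true.
For instance, at s2:
  At s2: \Box \neg \neg \neg \neg q is false, so \neg \Box \neg \neg \neg \neg q is true.
    At s2: \Box \neg \neg \neg \neg q requires \neg \neg \neg \neg q at every successor {s1, s5}.
      \neg \neg \neg \neg q fails at s5, so \Box \neg \neg \neg \neg q is false at s2.
Satisfying worlds: {s0, s1, s2, s3, s5, s6, s7}

s0, s1, s2, s3, s5, s6, s7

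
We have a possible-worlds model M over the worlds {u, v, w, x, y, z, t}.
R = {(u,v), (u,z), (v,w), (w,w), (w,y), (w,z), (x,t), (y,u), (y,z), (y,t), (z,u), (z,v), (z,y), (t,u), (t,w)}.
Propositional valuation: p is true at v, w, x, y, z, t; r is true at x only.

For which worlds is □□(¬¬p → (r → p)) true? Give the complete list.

u, v, w, x, y, z, t

Let φ = □□(¬¬p → (r → p)). Evaluate φ at each world:
  u (successors {v, z}): φ is true.
  v (successors {w}): φ is true.
  w (successors {w, y, z}): φ is true.
  x (successors {t}): φ is true.
  y (successors {u, z, t}): φ is true.
  z (successors {u, v, y}): φ is true.
  t (successors {u, w}): φ is true.
For instance, at v:
  At v: □□(¬¬p → (r → p)) requires □(¬¬p → (r → p)) at every successor {w}.
      At w: □(¬¬p → (r → p)) requires ¬¬p → (r → p) at every successor {w, y, z}.
        At w: ¬¬p → (r → p) is true.
        At y: ¬¬p → (r → p) is true.
        At z: ¬¬p → (r → p) is true.
      So □(¬¬p → (r → p)) is true at w.
  So □□(¬¬p → (r → p)) is true at v.
Satisfying worlds: {u, v, w, x, y, z, t}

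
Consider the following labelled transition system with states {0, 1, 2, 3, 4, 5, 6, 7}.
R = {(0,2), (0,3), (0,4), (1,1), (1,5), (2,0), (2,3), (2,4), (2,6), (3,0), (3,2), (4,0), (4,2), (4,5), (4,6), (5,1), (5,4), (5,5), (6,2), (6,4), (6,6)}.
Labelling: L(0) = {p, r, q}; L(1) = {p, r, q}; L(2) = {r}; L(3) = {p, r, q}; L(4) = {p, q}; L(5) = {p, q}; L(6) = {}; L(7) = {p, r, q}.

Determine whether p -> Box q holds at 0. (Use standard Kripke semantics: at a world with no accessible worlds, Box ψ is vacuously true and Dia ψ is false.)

At 0: p is true, Box q is false, so p -> Box q is false.
  At 0: Box q requires q at every successor {2, 3, 4}.
    q fails at 2, so Box q is false at 0.

No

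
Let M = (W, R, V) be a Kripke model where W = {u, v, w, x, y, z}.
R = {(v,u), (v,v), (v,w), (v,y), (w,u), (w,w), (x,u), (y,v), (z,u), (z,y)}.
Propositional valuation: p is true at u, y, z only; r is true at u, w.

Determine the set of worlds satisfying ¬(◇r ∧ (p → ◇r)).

Let φ = ¬(◇r ∧ (p → ◇r)). Evaluate φ at each world:
  u (successors ∅): φ is true.
  v (successors {u, v, w, y}): φ is false.
  w (successors {u, w}): φ is false.
  x (successors {u}): φ is false.
  y (successors {v}): φ is true.
  z (successors {u, y}): φ is false.
For instance, at y:
  At y: ◇r ∧ (p → ◇r) is false, so ¬(◇r ∧ (p → ◇r)) is true.
    At y: ◇r is false, p → ◇r is false, so ◇r ∧ (p → ◇r) is false.
      At y: ◇r requires r at some successor in {v}.
        At v: r is false.
      So ◇r is false at y.
      At y: p is true, ◇r is false, so p → ◇r is false.
Satisfying worlds: {u, y}

u, y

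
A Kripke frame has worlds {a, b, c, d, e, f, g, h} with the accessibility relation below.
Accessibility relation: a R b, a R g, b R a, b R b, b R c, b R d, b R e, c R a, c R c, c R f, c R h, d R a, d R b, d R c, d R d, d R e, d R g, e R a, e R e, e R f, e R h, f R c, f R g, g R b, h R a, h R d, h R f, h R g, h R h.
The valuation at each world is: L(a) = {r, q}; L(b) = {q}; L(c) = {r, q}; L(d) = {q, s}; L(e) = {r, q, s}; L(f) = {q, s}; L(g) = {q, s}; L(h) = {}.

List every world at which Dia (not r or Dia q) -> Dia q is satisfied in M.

Let φ = Dia (not r or Dia q) -> Dia q. Evaluate φ at each world:
  a (successors {b, g}): φ is true.
  b (successors {a, b, c, d, e}): φ is true.
  c (successors {a, c, f, h}): φ is true.
  d (successors {a, b, c, d, e, g}): φ is true.
  e (successors {a, e, f, h}): φ is true.
  f (successors {c, g}): φ is true.
  g (successors {b}): φ is true.
  h (successors {a, d, f, g, h}): φ is true.
For instance, at a:
  At a: Dia (not r or Dia q) is true, Dia q is true, so Dia (not r or Dia q) -> Dia q is true.
    At a: Dia (not r or Dia q) requires not r or Dia q at some successor in {b, g}.
      not r or Dia q holds at b, so Dia (not r or Dia q) is true at a.
    At a: Dia q requires q at some successor in {b, g}.
      q holds at b, so Dia q is true at a.
Satisfying worlds: {a, b, c, d, e, f, g, h}

a, b, c, d, e, f, g, h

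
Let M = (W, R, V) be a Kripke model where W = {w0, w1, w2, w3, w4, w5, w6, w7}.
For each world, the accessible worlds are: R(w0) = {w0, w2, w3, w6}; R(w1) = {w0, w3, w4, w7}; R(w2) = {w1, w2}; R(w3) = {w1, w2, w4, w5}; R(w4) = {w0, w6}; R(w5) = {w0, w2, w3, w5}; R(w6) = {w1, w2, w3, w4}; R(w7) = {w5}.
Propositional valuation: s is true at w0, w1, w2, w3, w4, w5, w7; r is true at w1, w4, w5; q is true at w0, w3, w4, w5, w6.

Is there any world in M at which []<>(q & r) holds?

Yes

Let φ = []<>(q & r). Evaluate φ at each world:
  w0 (successors {w0, w2, w3, w6}): φ is false.
  w1 (successors {w0, w3, w4, w7}): φ is false.
  w2 (successors {w1, w2}): φ is false.
  w3 (successors {w1, w2, w4, w5}): φ is false.
  w4 (successors {w0, w6}): φ is false.
  w5 (successors {w0, w2, w3, w5}): φ is false.
  w6 (successors {w1, w2, w3, w4}): φ is false.
  w7 (successors {w5}): φ is true.
Detail at w7 (witness):
  At w7: []<>(q & r) requires <>(q & r) at every successor {w5}.
      At w5: <>(q & r) requires q & r at some successor in {w0, w2, w3, w5}.
        q & r holds at w5, so <>(q & r) is true at w5.
  So []<>(q & r) is true at w7.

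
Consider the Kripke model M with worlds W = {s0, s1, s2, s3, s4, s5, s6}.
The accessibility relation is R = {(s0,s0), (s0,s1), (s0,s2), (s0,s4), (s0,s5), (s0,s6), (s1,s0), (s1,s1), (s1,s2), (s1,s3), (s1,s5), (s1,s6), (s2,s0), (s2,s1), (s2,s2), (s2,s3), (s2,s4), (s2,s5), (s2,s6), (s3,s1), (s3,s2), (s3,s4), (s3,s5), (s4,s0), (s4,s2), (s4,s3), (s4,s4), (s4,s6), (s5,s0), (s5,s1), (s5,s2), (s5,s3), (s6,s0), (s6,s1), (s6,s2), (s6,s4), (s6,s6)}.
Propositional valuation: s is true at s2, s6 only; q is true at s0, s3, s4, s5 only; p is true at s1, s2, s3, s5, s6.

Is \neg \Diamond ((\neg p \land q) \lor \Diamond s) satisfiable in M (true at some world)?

Let φ = \neg \Diamond ((\neg p \land q) \lor \Diamond s). Evaluate φ at each world:
  s0 (successors {s0, s1, s2, s4, s5, s6}): φ is false.
  s1 (successors {s0, s1, s2, s3, s5, s6}): φ is false.
  s2 (successors {s0, s1, s2, s3, s4, s5, s6}): φ is false.
  s3 (successors {s1, s2, s4, s5}): φ is false.
  s4 (successors {s0, s2, s3, s4, s6}): φ is false.
  s5 (successors {s0, s1, s2, s3}): φ is false.
  s6 (successors {s0, s1, s2, s4, s6}): φ is false.
For instance, at s4:
  At s4: \Diamond ((\neg p \land q) \lor \Diamond s) is true, so \neg \Diamond ((\neg p \land q) \lor \Diamond s) is false.
    At s4: \Diamond ((\neg p \land q) \lor \Diamond s) requires (\neg p \land q) \lor \Diamond s at some successor in {s0, s2, s3, s4, s6}.
      (\neg p \land q) \lor \Diamond s holds at s0, so \Diamond ((\neg p \land q) \lor \Diamond s) is true at s4.

No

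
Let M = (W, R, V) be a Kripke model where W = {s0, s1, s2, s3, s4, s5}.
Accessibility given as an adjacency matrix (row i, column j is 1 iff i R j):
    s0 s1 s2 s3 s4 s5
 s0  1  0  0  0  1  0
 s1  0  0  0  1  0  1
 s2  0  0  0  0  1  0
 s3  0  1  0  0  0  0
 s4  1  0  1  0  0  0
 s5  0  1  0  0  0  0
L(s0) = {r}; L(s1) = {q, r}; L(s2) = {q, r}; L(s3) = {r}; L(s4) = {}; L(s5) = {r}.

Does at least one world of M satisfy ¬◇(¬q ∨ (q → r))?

No

Let φ = ¬◇(¬q ∨ (q → r)). Evaluate φ at each world:
  s0 (successors {s0, s4}): φ is false.
  s1 (successors {s3, s5}): φ is false.
  s2 (successors {s4}): φ is false.
  s3 (successors {s1}): φ is false.
  s4 (successors {s0, s2}): φ is false.
  s5 (successors {s1}): φ is false.
For instance, at s3:
  At s3: ◇(¬q ∨ (q → r)) is true, so ¬◇(¬q ∨ (q → r)) is false.
    At s3: ◇(¬q ∨ (q → r)) requires ¬q ∨ (q → r) at some successor in {s1}.
      ¬q ∨ (q → r) holds at s1, so ◇(¬q ∨ (q → r)) is true at s3.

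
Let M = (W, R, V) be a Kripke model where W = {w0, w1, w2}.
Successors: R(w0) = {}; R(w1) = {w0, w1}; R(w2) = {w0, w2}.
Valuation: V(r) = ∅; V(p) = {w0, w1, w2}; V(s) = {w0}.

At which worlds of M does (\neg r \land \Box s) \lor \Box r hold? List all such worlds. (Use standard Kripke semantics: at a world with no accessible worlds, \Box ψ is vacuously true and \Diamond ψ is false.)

Let φ = (\neg r \land \Box s) \lor \Box r. Evaluate φ at each world:
  w0 (successors ∅): φ is true.
  w1 (successors {w0, w1}): φ is false.
  w2 (successors {w0, w2}): φ is false.
For instance, at w2:
  At w2: \neg r \land \Box s is false, \Box r is false, so (\neg r \land \Box s) \lor \Box r is false.
    At w2: \neg r is true, \Box s is false, so \neg r \land \Box s is false.
      At w2: \Box s requires s at every successor {w0, w2}.
        s fails at w2, so \Box s is false at w2.
    At w2: \Box r requires r at every successor {w0, w2}.
      r fails at w0, so \Box r is false at w2.
Satisfying worlds: {w0}

w0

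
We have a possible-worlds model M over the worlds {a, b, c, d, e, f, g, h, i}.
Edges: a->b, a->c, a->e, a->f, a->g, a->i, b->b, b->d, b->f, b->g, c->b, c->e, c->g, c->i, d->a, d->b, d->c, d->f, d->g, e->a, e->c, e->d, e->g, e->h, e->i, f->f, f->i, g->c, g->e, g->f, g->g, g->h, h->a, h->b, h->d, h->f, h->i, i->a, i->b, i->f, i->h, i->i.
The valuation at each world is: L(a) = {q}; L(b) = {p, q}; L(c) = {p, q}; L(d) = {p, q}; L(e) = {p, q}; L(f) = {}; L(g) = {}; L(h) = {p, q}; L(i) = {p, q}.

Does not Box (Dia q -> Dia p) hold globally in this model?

Let φ = not Box (Dia q -> Dia p). Evaluate φ at each world:
  a (successors {b, c, e, f, g, i}): φ is false.
  b (successors {b, d, f, g}): φ is false.
  c (successors {b, e, g, i}): φ is false.
  d (successors {a, b, c, f, g}): φ is false.
  e (successors {a, c, d, g, h, i}): φ is false.
  f (successors {f, i}): φ is false.
  g (successors {c, e, f, g, h}): φ is false.
  h (successors {a, b, d, f, i}): φ is false.
  i (successors {a, b, f, h, i}): φ is false.
Detail at a (counterexample):
  At a: Box (Dia q -> Dia p) is true, so not Box (Dia q -> Dia p) is false.
    At a: Box (Dia q -> Dia p) requires Dia q -> Dia p at every successor {b, c, e, f, g, i}.
      At b: Dia q -> Dia p is true.
      At c: Dia q -> Dia p is true.
      At e: Dia q -> Dia p is true.
      At f: Dia q -> Dia p is true.
      At g: Dia q -> Dia p is true.
      At i: Dia q -> Dia p is true.
    So Box (Dia q -> Dia p) is true at a.

No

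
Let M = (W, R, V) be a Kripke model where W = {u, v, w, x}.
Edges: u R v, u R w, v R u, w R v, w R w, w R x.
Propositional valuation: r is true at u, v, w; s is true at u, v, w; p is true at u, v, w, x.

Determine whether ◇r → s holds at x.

At x: ◇r is false, s is false, so ◇r → s is true.
  At x: no accessible worlds, so ◇r is false.

Yes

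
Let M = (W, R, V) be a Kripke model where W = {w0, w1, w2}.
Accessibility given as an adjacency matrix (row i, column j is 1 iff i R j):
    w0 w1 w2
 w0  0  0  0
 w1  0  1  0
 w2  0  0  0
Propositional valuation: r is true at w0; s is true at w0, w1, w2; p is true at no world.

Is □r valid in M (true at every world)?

Recall that □ψ holds at a world iff ψ holds at every accessible world, and ◇ψ holds iff ψ holds at some accessible world.
Let φ = □r. Evaluate φ at each world:
  w0 (successors ∅): φ is true.
  w1 (successors {w1}): φ is false.
  w2 (successors ∅): φ is true.
Detail at w1 (counterexample):
  At w1: □r requires r at every successor {w1}.
    r fails at w1, so □r is false at w1.

No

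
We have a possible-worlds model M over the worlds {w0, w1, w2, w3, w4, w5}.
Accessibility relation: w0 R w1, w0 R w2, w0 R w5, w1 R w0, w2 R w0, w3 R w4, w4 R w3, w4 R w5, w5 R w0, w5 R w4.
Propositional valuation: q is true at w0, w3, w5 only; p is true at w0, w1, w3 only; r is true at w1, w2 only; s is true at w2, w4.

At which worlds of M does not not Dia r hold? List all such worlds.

w0

Let φ = not not Dia r. Evaluate φ at each world:
  w0 (successors {w1, w2, w5}): φ is true.
  w1 (successors {w0}): φ is false.
  w2 (successors {w0}): φ is false.
  w3 (successors {w4}): φ is false.
  w4 (successors {w3, w5}): φ is false.
  w5 (successors {w0, w4}): φ is false.
For instance, at w5:
  At w5: not Dia r is true, so not not Dia r is false.
    At w5: Dia r is false, so not Dia r is true.
      At w5: Dia r requires r at some successor in {w0, w4}.
        At w0: r is false.
        At w4: r is false.
      So Dia r is false at w5.
Satisfying worlds: {w0}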